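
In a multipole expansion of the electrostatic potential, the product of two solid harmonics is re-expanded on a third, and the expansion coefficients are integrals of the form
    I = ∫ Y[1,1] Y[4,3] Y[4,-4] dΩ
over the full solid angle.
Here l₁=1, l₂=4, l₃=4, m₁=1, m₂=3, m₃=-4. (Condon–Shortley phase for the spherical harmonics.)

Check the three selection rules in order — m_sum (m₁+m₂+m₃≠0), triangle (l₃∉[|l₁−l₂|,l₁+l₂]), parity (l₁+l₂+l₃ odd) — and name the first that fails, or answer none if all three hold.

m₁+m₂+m₃ = 1 + 3 − 4 = 0  ✓
triangle: |1−4|=3 ≤ l₃=4 ≤ 1+4=5  ✓
parity: l₁+l₂+l₃ = 9 is odd  ✗

parity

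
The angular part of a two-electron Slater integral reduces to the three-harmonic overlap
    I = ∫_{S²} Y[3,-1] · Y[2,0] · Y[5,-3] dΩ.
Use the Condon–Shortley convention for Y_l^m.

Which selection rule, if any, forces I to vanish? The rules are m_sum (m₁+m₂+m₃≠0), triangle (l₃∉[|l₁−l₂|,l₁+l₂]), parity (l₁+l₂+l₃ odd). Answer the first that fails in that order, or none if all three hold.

m_sum

azimuthal sum: -1 + 0 − 3 = -4  ✗
1 ≤ 5 ≤ 5 (triangle on l)
L = 3 + 2 + 5 = 10 (even)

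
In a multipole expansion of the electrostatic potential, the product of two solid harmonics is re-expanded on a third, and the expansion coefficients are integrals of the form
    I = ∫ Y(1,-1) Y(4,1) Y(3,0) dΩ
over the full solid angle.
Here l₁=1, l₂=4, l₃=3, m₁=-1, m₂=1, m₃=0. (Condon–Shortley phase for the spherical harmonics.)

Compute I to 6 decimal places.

-0.194664

m-sum 0 ✓  L=8 even ✓  3≤3≤5 ✓
Π(2lᵢ+1) = 3×9×7 = 189
triangle coeff Δ(1,4,3) = 1/252
Σ_t [1,1]: t=1:−1/36 = -1/36
(3j)²=4/63 [(1 4 3; 0 0 0)], sign=+1
Σ_t [2,2]: t=2:+1/72 = 1/72
(3j)²=5/126 [(1 4 3; -1 1 0)], sign=-1
⇒ 4πI² = 10/21
I = (-1)√(10/21/(4π)) = -0.19466390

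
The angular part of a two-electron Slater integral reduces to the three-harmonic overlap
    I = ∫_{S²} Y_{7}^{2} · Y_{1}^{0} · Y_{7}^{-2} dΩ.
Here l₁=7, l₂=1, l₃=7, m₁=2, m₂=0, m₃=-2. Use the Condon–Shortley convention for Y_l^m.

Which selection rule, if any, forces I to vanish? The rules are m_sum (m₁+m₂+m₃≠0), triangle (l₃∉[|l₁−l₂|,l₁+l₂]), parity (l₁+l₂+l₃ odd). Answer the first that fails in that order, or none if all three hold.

azimuthal sum: 2 + 0 − 2 = 0  ✓
6 ≤ 7 ≤ 8 (triangle on l)  ✓
L = 7 + 1 + 7 = 15 (odd)  ✗

parity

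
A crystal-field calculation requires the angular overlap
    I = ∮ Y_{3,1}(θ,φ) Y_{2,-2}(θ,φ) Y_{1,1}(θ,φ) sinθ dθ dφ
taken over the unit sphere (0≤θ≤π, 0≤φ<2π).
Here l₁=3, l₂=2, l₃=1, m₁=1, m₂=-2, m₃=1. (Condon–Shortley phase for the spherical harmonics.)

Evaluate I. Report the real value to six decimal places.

-0.082589

m-sum 0 ✓  L=6 even ✓  1≤1≤5 ✓
Π(2lᵢ+1) = 7×5×3 = 105
triangle coeff Δ(3,2,1) = 1/105
Σ_t [2,2]: t=2:+1/4 = 1/4
(3j)²=3/35 [(3 2 1; 0 0 0)], sign=-1
Σ_t [0,0]: t=0:+1/48 = 1/48
(3j)²=1/105 [(3 2 1; 1 -2 1)], sign=+1
⇒ 4πI² = 3/35
I = (-1)√(3/35/(4π)) = -0.08258890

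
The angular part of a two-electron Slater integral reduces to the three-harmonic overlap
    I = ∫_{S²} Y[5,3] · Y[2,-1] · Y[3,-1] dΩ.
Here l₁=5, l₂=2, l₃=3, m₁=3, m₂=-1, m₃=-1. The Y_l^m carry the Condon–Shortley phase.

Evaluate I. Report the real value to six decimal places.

3 − 1 − 1 = 1 ≠ 0: azimuthal integral kills it; I = 0

0.000000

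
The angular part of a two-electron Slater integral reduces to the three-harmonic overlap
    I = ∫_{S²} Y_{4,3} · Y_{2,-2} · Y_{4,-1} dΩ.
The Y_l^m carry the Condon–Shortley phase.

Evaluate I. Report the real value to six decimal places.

Rules hold: Σm=0, L=10 even, 2≤4≤6.
N = 9·5·9 = 405
Δ = 2!·6!·2!/11! = 1/13860
Racah Σ t=0..2: t=0:+1/192 t=1:−1/36 t=2:+1/192 = -5/288
⇒ 3j(4 2 4; 0 0 0)² = 20/693, sgn -1
Racah Σ t=0..0: t=0:+1/480 = 1/480
⇒ 3j(4 2 4; 3 -2 -1)² = 3/110, sgn -1
4πI² = N·(3j₀)²·(3jₘ)² = 270/847
I = +1·√(0.318772/4π) = 0.15927046

0.159270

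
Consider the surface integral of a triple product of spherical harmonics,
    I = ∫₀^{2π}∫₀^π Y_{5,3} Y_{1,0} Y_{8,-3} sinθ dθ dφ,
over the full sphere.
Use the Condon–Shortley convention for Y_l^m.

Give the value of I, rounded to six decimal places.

l₃=8 ∉ [4,6] — triangle fails ⇒ I = 0

0.000000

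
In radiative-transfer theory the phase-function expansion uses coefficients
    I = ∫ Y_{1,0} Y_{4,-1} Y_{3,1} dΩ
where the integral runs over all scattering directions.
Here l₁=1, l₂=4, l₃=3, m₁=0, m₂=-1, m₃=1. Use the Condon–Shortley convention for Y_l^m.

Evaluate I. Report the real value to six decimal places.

-0.238414

Checks pass: Σm=0; 8 even; l₃=3∈[3,5].
(2·1+1)(2·4+1)(2·3+1) = 189
Δ: 2! 0! 6! / 9! → 1/252
sum: t=1:−1/36 = -1/36
3j²(1 4 3; 0 0 0) = Δ·Π!·Σ² = 4/63  (sign +1)
sum: t=1:−1/48 = -1/48
3j²(1 4 3; 0 -1 1) = Δ·Π!·Σ² = 5/84  (sign -1)
combine: 4πI² = 189·4/63·5/84 = 5/7
take √, sign -1: I = -0.23841361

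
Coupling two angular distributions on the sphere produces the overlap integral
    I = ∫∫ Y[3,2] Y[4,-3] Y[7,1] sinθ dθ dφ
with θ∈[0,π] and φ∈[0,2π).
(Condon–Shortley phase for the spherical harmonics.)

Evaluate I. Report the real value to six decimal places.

m-sum 0 ✓  L=14 even ✓  1≤7≤7 ✓
Π(2lᵢ+1) = 7×9×15 = 945
triangle coeff Δ(3,4,7) = 1/45045
Σ_t [0,0]: t=0:+1/20736 = 1/20736
(3j)²=35/1287 [(3 4 7; 0 0 0)], sign=-1
Σ_t [0,0]: t=0:+1/604800 = 1/604800
(3j)²=16/15015 [(3 4 7; 2 -3 1)], sign=+1
⇒ 4πI² = 560/20449
I = (-1)√(560/20449/(4π)) = -0.04668239

-0.046682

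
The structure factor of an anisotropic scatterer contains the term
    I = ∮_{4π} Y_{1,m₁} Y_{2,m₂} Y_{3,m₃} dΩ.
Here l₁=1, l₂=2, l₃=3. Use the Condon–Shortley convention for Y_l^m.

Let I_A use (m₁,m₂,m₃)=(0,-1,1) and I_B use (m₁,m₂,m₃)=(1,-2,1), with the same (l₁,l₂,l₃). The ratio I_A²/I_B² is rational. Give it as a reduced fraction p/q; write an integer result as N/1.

Same 1,2,3: normalisation and zero-m 3j drop out of the ratio.
A: Δ: 0! 2! 4! / 7! → 1/105; sum: t=0:+1/6 = 1/6; 3j²(1 2 3; 0 -1 1) = Δ·Π!·Σ² = 8/105  (sign +1)
B: Δ: 0! 2! 4! / 7! → 1/105; sum: t=0:+1/48 = 1/48; 3j²(1 2 3; 1 -2 1) = Δ·Π!·Σ² = 1/105  (sign +1)
I_A²/I_B² = (8/105)/(1/105) = 8/1

8/1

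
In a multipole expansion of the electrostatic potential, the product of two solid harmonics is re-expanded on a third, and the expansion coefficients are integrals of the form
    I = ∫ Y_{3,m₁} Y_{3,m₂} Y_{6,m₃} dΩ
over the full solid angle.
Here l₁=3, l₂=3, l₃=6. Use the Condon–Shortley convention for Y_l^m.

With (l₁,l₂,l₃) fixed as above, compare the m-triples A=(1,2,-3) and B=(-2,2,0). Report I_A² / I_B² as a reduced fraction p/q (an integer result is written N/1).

Shared (l₁,l₂,l₃)=(3,3,6): N and (l;000)² cancel in I_A²/I_B².
A: Δ = 0!·6!·6!/13! = 1/12012; Racah Σ t=0..0: t=0:+1/5760 = 1/5760; ⇒ 3j(3 3 6; 1 2 -3)² = 9/286, sgn -1
B: Δ = 0!·6!·6!/13! = 1/12012; Racah Σ t=0..0: t=0:+1/14400 = 1/14400; ⇒ 3j(3 3 6; -2 2 0)² = 3/1001, sgn +1
I_A²/I_B² = (9/286)/(3/1001) = 21/2

21/2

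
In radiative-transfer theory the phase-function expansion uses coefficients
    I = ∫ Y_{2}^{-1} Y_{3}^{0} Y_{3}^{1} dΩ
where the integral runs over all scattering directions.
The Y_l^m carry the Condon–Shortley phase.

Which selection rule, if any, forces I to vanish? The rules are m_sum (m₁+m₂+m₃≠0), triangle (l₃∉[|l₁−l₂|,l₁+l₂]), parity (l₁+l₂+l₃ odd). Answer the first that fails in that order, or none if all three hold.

none

Σmᵢ = 0  ✓
l₃∈[|l₁−l₂|,l₁+l₂]=[1,5], have l₃=3  ✓
Σlᵢ = 8 ⇒ even  ✓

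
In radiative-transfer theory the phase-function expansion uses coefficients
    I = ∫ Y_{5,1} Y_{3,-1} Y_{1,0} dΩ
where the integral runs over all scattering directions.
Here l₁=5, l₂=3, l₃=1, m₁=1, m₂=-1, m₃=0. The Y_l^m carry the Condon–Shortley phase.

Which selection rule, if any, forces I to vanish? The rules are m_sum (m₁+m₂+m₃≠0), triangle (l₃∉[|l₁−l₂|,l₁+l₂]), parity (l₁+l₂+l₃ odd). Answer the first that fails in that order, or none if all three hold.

triangle

azimuthal sum: 1 − 1 + 0 = 0  ✓
2 ≤ 1 ≤ 8 (triangle on l)  ✗
L = 5 + 3 + 1 = 9 (odd)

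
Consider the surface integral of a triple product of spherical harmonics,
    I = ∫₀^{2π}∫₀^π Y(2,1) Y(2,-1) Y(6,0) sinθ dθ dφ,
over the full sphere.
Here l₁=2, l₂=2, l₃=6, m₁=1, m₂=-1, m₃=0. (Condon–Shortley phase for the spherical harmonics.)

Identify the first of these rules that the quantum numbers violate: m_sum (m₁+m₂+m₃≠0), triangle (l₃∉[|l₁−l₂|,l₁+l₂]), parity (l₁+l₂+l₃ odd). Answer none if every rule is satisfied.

azimuthal sum: 1 − 1 + 0 = 0  ✓
0 ≤ 6 ≤ 4 (triangle on l)  ✗
L = 2 + 2 + 6 = 10 (even)

triangle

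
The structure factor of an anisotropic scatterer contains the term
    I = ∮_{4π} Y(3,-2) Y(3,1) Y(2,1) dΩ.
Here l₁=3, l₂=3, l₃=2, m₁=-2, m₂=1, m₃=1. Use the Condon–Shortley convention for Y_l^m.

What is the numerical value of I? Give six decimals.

Checks pass: Σm=0; 8 even; l₃=2∈[0,6].
(2·3+1)(2·3+1)(2·2+1) = 245
Δ: 4! 2! 2! / 9! → 1/3780
sum: t=1:−1/24 t=2:+1/4 t=3:−1/24 = 1/6
3j²(3 3 2; 0 0 0) = Δ·Π!·Σ² = 4/105  (sign +1)
sum: t=3:−1/12 t=4:+1/48 = -1/16
3j²(3 3 2; -2 1 1) = Δ·Π!·Σ² = 1/28  (sign +1)
combine: 4πI² = 245·4/105·1/28 = 1/3
take √, sign +1: I = 0.16286750

0.162868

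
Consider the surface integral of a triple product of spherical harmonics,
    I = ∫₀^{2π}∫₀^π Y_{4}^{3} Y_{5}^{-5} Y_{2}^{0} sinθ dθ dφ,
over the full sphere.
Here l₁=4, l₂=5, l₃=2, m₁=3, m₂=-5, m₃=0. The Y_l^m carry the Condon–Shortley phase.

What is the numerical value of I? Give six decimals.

0.000000

Σmᵢ = -2 ≠ 0, so the φ-integral vanishes; I = 0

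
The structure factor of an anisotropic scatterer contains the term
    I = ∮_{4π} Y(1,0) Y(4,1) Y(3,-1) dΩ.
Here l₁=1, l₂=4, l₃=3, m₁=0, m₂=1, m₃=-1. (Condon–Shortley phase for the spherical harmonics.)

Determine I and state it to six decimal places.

-0.238414

Checks pass: Σm=0; 8 even; l₃=3∈[3,5].
(2·1+1)(2·4+1)(2·3+1) = 189
Δ: 2! 0! 6! / 9! → 1/252
sum: t=1:−1/36 = -1/36
3j²(1 4 3; 0 0 0) = Δ·Π!·Σ² = 4/63  (sign +1)
sum: t=1:−1/48 = -1/48
3j²(1 4 3; 0 1 -1) = Δ·Π!·Σ² = 5/84  (sign -1)
combine: 4πI² = 189·4/63·5/84 = 5/7
take √, sign -1: I = -0.23841361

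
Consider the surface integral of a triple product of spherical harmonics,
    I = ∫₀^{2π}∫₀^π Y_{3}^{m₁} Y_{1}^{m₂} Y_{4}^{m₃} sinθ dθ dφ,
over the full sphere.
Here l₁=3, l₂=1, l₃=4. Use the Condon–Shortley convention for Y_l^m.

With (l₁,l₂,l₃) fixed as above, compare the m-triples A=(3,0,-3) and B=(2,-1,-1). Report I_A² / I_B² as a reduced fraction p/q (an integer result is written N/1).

Shared (l₁,l₂,l₃)=(3,1,4): N and (l;000)² cancel in I_A²/I_B².
A: Δ = 0!·6!·2!/9! = 1/252; Racah Σ t=0..0: t=0:+1/720 = 1/720; ⇒ 3j(3 1 4; 3 0 -3)² = 1/36, sgn -1
B: Δ = 0!·6!·2!/9! = 1/252; Racah Σ t=0..0: t=0:+1/240 = 1/240; ⇒ 3j(3 1 4; 2 -1 -1)² = 1/84, sgn -1
I_A²/I_B² = (1/36)/(1/84) = 7/3

7/3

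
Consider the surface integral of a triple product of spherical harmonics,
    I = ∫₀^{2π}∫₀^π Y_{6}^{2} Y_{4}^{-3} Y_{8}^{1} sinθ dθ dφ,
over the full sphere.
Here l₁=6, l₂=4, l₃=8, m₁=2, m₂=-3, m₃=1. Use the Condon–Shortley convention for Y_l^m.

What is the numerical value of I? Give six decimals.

Rules hold: Σm=0, L=18 even, 2≤8≤10.
N = 13·9·17 = 1989
Δ = 2!·10!·6!/19! = 1/23279256
Racah Σ t=0..2: t=0:+1/1658880 t=1:−1/518400 t=2:+1/1658880 = -1/1382400
⇒ 3j(6 4 8; 0 0 0)² = 504/46189, sgn -1
Racah Σ t=0..1: t=0:+1/4147200 t=1:−1/21772800 = 17/87091200
⇒ 3j(6 4 8; 2 -3 1)² = 119/8151, sgn -1
4πI² = N·(3j₀)²·(3jₘ)² = 179928/567853
I = +1·√(0.316857/4π) = 0.15879122

0.158791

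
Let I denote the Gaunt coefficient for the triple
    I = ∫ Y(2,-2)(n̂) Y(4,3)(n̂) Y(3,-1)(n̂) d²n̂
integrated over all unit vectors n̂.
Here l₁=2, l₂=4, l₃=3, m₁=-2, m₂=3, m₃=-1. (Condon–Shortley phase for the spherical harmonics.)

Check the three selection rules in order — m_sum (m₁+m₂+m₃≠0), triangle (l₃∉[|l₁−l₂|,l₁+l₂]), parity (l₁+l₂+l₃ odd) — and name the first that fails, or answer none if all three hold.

parity

Σmᵢ = 0  ✓
l₃∈[|l₁−l₂|,l₁+l₂]=[2,6], have l₃=3  ✓
Σlᵢ = 9 ⇒ odd  ✗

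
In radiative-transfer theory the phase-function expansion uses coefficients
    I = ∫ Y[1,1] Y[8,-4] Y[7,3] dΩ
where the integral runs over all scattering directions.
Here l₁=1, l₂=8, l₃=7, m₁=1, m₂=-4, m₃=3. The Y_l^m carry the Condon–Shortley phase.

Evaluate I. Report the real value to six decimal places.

Rules hold: Σm=0, L=16 even, 7≤7≤9.
N = 3·17·15 = 765
Δ = 2!·0!·14!/17! = 1/2040
Racah Σ t=1..1: t=1:−1/25401600 = -1/25401600
⇒ 3j(1 8 7; 0 0 0)² = 8/255, sgn +1
Racah Σ t=0..0: t=0:+1/174182400 = 1/174182400
⇒ 3j(1 8 7; 1 -4 3)² = 11/340, sgn +1
4πI² = N·(3j₀)²·(3jₘ)² = 66/85
I = +1·√(0.776471/4π) = 0.24857507

0.248575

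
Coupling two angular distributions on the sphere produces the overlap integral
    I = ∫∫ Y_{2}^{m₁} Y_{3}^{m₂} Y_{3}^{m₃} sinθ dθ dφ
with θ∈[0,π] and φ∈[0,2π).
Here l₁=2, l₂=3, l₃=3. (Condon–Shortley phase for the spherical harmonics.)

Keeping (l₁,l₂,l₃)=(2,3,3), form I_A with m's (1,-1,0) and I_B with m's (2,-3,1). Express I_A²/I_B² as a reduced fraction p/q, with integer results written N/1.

1/5

Same 2,3,3: normalisation and zero-m 3j drop out of the ratio.
A: Δ: 2! 2! 4! / 9! → 1/3780; sum: t=0:+1/8 t=1:−1/12 = 1/24; 3j²(2 3 3; 1 -1 0) = Δ·Π!·Σ² = 1/210  (sign -1)
B: Δ: 2! 2! 4! / 9! → 1/3780; sum: t=0:+1/96 = 1/96; 3j²(2 3 3; 2 -3 1) = Δ·Π!·Σ² = 1/42  (sign +1)
I_A²/I_B² = (1/210)/(1/42) = 1/5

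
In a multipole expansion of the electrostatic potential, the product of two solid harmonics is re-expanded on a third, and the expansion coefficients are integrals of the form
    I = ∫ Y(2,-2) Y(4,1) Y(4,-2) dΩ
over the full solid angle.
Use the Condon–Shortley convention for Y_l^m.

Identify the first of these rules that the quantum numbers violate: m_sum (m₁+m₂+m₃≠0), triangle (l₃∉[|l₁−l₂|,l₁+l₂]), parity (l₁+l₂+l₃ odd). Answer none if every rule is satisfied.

m_sum

azimuthal sum: -2 + 1 − 2 = -3  ✗
2 ≤ 4 ≤ 6 (triangle on l)
L = 2 + 4 + 4 = 10 (even)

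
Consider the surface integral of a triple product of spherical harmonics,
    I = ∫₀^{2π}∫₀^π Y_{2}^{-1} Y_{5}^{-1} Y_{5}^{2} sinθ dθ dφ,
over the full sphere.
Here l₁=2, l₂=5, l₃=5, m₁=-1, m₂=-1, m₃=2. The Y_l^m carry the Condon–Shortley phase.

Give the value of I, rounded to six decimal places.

Checks pass: Σm=0; 12 even; l₃=5∈[3,7].
(2·2+1)(2·5+1)(2·5+1) = 605
Δ: 2! 2! 8! / 13! → 1/38610
sum: t=0:+1/2880 t=1:−1/576 t=2:+1/2880 = -1/960
3j²(2 5 5; 0 0 0) = Δ·Π!·Σ² = 10/429  (sign +1)
sum: t=1:−1/1440 t=2:+1/2880 = -1/2880
3j²(2 5 5; -1 -1 2) = Δ·Π!·Σ² = 7/715  (sign +1)
combine: 4πI² = 605·10/429·7/715 = 70/507
take √, sign +1: I = 0.10481902

0.104819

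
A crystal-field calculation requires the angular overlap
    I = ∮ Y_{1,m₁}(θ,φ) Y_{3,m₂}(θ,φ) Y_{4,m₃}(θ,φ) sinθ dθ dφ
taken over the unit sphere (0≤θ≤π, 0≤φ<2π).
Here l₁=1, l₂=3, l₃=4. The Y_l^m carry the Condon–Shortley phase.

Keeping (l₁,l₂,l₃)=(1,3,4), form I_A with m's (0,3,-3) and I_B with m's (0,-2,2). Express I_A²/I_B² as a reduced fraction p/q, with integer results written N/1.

7/12

l's match ⇒ only the (l;m) 3-j factors differ between A and B.
A: triangle coeff Δ(1,3,4) = 1/252; Σ_t [0,0]: t=0:+1/720 = 1/720; (3j)²=1/36 [(1 3 4; 0 3 -3)], sign=-1
B: triangle coeff Δ(1,3,4) = 1/252; Σ_t [0,0]: t=0:+1/120 = 1/120; (3j)²=1/21 [(1 3 4; 0 -2 2)], sign=+1
I_A²/I_B² = (1/36)/(1/21) = 7/12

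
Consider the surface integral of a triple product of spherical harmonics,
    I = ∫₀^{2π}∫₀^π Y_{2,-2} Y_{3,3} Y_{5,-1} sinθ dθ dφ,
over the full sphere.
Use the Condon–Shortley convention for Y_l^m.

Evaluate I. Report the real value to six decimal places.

-0.023961

Checks pass: Σm=0; 10 even; l₃=5∈[1,5].
(2·2+1)(2·3+1)(2·5+1) = 385
Δ: 0! 4! 6! / 11! → 1/2310
sum: t=0:+1/144 = 1/144
3j²(2 3 5; 0 0 0) = Δ·Π!·Σ² = 10/231  (sign -1)
sum: t=0:+1/17280 = 1/17280
3j²(2 3 5; -2 3 -1) = Δ·Π!·Σ² = 1/2310  (sign +1)
combine: 4πI² = 385·10/231·1/2310 = 5/693
take √, sign -1: I = -0.02396147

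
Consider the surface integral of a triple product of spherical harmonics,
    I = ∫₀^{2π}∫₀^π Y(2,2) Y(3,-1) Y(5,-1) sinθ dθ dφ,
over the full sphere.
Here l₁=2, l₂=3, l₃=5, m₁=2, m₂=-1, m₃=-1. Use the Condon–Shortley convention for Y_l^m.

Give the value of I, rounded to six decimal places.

-0.092802

Checks pass: Σm=0; 10 even; l₃=5∈[1,5].
(2·2+1)(2·3+1)(2·5+1) = 385
Δ: 0! 4! 6! / 11! → 1/2310
sum: t=0:+1/144 = 1/144
3j²(2 3 5; 0 0 0) = Δ·Π!·Σ² = 10/231  (sign -1)
sum: t=0:+1/1152 = 1/1152
3j²(2 3 5; 2 -1 -1) = Δ·Π!·Σ² = 1/154  (sign +1)
combine: 4πI² = 385·10/231·1/154 = 25/231
take √, sign -1: I = -0.09280237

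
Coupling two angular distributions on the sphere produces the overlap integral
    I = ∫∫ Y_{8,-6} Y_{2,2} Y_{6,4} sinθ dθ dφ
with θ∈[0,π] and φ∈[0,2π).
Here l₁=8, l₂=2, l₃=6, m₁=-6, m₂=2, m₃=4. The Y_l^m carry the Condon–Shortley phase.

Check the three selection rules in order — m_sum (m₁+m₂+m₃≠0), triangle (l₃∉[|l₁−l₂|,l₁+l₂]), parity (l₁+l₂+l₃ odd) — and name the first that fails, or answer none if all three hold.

none

m₁+m₂+m₃ = -6 + 2 + 4 = 0  ✓
triangle: |8−2|=6 ≤ l₃=6 ≤ 8+2=10  ✓
parity: l₁+l₂+l₃ = 16 is even  ✓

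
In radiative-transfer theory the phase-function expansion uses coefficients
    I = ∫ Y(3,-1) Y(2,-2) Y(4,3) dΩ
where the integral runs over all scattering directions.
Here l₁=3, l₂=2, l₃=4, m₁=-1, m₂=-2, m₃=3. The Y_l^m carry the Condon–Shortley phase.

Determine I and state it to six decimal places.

l₁+l₂+l₃=9 is odd: 3j(l;000)=0 ⇒ I=0

0.000000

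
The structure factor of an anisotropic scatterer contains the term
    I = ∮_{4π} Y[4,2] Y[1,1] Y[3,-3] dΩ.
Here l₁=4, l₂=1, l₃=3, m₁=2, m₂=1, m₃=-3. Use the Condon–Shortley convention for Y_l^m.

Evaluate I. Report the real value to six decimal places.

Checks pass: Σm=0; 8 even; l₃=3∈[3,5].
(2·4+1)(2·1+1)(2·3+1) = 189
Δ: 2! 6! 0! / 9! → 1/252
sum: t=1:−1/36 = -1/36
3j²(4 1 3; 0 0 0) = Δ·Π!·Σ² = 4/63  (sign +1)
sum: t=2:+1/1440 = 1/1440
3j²(4 1 3; 2 1 -3) = Δ·Π!·Σ² = 1/252  (sign +1)
combine: 4πI² = 189·4/63·1/252 = 1/21
take √, sign +1: I = 0.06155813

0.061558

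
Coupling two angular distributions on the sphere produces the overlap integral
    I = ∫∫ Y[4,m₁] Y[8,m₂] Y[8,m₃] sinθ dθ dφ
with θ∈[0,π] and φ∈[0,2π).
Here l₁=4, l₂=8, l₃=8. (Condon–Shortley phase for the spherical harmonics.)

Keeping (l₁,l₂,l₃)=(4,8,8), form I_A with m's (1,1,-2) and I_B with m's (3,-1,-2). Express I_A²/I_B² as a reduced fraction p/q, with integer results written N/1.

343/36

Same 4,8,8: normalisation and zero-m 3j drop out of the ratio.
A: Δ: 4! 4! 12! / 21! → 1/185175900; sum: t=0:+1/313528320 t=1:−1/23224320 t=2:+1/14515200 t=3:−1/74649600 = 7/447897600; 3j²(4 8 8; 1 1 -2) = Δ·Π!·Σ² = 343/75582  (sign +1)
B: Δ: 4! 4! 12! / 21! → 1/185175900; sum: t=0:+1/87091200 t=1:−1/74649600 = -1/522547200; 3j²(4 8 8; 3 -1 -2) = Δ·Π!·Σ² = 2/4199  (sign -1)
I_A²/I_B² = (343/75582)/(2/4199) = 343/36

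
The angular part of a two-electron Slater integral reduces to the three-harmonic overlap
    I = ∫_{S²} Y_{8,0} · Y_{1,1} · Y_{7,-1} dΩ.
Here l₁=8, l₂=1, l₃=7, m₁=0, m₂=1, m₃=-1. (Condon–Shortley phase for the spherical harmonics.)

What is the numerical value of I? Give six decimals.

0.161907

Checks pass: Σm=0; 16 even; l₃=7∈[7,9].
(2·8+1)(2·1+1)(2·7+1) = 765
Δ: 2! 14! 0! / 17! → 1/2040
sum: t=1:−1/25401600 = -1/25401600
3j²(8 1 7; 0 0 0) = Δ·Π!·Σ² = 8/255  (sign +1)
sum: t=2:+1/58060800 = 1/58060800
3j²(8 1 7; 0 1 -1) = Δ·Π!·Σ² = 7/510  (sign +1)
combine: 4πI² = 765·8/255·7/510 = 28/85
take √, sign +1: I = 0.16190663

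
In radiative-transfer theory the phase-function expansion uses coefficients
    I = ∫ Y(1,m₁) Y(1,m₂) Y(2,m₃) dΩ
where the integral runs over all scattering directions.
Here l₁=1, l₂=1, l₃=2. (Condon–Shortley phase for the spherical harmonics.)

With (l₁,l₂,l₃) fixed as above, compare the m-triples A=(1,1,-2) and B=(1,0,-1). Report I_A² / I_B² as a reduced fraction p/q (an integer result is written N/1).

2/1

Shared (l₁,l₂,l₃)=(1,1,2): N and (l;000)² cancel in I_A²/I_B².
A: Δ = 0!·2!·2!/5! = 1/30; Racah Σ t=0..0: t=0:+1/4 = 1/4; ⇒ 3j(1 1 2; 1 1 -2)² = 1/5, sgn +1
B: Δ = 0!·2!·2!/5! = 1/30; Racah Σ t=0..0: t=0:+1/2 = 1/2; ⇒ 3j(1 1 2; 1 0 -1)² = 1/10, sgn -1
I_A²/I_B² = (1/5)/(1/10) = 2/1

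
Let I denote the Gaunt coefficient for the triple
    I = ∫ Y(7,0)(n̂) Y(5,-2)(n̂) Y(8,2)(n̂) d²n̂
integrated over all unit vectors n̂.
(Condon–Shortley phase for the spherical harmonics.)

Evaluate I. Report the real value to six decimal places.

-0.064970

Rules hold: Σm=0, L=20 even, 2≤8≤12.
N = 15·11·17 = 2805
Δ = 4!·10!·6!/21! = 1/814773960
Racah Σ t=0..4: t=0:+1/87091200 t=1:−1/4976640 t=2:+1/2073600 t=3:−1/4976640 t=4:+1/87091200 = 1/9676800
⇒ 3j(7 5 8; 0 0 0)² = 360/46189, sgn +1
Racah Σ t=0..3: t=0:+1/26127360 t=1:−1/4976640 t=2:+1/6912000 t=3:−1/74649600 = -41/1306368000
⇒ 3j(7 5 8; 0 -2 2)² = 1681/692835, sgn -1
4πI² = N·(3j₀)²·(3jₘ)² = 605160/11408683
I = -1·√(0.0530438/4π) = -0.06496993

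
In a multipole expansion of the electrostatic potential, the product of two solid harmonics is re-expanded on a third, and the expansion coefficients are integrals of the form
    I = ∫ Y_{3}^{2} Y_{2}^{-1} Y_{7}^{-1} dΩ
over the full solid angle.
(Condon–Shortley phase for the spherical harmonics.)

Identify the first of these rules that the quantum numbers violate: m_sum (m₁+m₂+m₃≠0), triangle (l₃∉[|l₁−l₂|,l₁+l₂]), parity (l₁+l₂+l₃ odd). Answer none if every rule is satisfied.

azimuthal sum: 2 − 1 − 1 = 0  ✓
1 ≤ 7 ≤ 5 (triangle on l)  ✗
L = 3 + 2 + 7 = 12 (even)

triangle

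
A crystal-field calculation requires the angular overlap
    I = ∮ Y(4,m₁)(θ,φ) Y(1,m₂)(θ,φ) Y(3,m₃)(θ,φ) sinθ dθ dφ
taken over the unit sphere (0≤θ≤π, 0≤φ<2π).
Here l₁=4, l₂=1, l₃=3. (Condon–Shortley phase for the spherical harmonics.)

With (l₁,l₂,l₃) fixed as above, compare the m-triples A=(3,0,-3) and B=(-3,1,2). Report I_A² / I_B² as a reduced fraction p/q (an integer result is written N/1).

1/3

l's match ⇒ only the (l;m) 3-j factors differ between A and B.
A: triangle coeff Δ(4,1,3) = 1/252; Σ_t [1,1]: t=1:−1/720 = -1/720; (3j)²=1/36 [(4 1 3; 3 0 -3)], sign=-1
B: triangle coeff Δ(4,1,3) = 1/252; Σ_t [2,2]: t=2:+1/240 = 1/240; (3j)²=1/12 [(4 1 3; -3 1 2)], sign=-1
I_A²/I_B² = (1/36)/(1/12) = 1/3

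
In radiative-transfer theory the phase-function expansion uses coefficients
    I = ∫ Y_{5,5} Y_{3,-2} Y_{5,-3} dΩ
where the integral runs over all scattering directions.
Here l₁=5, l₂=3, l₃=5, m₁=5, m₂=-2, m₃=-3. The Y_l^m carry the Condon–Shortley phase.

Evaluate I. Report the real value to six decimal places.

L=13 odd ⇒ parity kills the (l;000) factor ⇒ I = 0

0.000000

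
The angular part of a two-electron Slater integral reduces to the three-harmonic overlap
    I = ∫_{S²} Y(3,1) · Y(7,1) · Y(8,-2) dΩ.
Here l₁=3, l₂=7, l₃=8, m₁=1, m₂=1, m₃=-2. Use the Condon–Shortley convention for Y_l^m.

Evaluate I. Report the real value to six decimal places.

0.115043

Checks pass: Σm=0; 18 even; l₃=8∈[4,10].
(2·3+1)(2·7+1)(2·8+1) = 1785
Δ: 2! 4! 12! / 19! → 1/5290740
sum: t=0:+1/7257600 t=1:−1/2073600 t=2:+1/7257600 = -1/4838400
3j²(3 7 8; 0 0 0) = Δ·Π!·Σ² = 252/20995  (sign -1)
sum: t=0:+1/7741440 t=1:−1/3628800 t=2:+1/24883200 = -37/348364800
3j²(3 7 8; 1 1 -2) = Δ·Π!·Σ² = 1369/176358  (sign -1)
combine: 4πI² = 1785·252/20995·1369/176358 = 172494/1037153
take √, sign +1: I = 0.11504312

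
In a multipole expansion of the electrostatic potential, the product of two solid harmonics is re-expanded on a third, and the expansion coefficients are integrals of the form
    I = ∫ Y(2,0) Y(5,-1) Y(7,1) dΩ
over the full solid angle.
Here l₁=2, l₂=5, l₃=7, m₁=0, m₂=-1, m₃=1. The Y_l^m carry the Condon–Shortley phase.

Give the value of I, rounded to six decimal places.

Rules hold: Σm=0, L=14 even, 3≤7≤7.
N = 5·11·15 = 825
Δ = 0!·4!·10!/15! = 1/15015
Racah Σ t=0..0: t=0:+1/57600 = 1/57600
⇒ 3j(2 5 7; 0 0 0)² = 21/715, sgn -1
Racah Σ t=0..0: t=0:+1/69120 = 1/69120
⇒ 3j(2 5 7; 0 -1 1)² = 4/143, sgn +1
4πI² = N·(3j₀)²·(3jₘ)² = 1260/1859
I = -1·√(0.677784/4π) = -0.23224194

-0.232242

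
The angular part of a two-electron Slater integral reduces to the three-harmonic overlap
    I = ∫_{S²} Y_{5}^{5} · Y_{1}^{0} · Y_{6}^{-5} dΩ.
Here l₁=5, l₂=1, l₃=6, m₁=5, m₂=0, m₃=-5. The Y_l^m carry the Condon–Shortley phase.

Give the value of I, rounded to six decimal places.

-0.135514

Checks pass: Σm=0; 12 even; l₃=6∈[4,6].
(2·5+1)(2·1+1)(2·6+1) = 429
Δ: 0! 10! 2! / 13! → 1/858
sum: t=0:+1/14400 = 1/14400
3j²(5 1 6; 0 0 0) = Δ·Π!·Σ² = 6/143  (sign +1)
sum: t=0:+1/3628800 = 1/3628800
3j²(5 1 6; 5 0 -5) = Δ·Π!·Σ² = 1/78  (sign -1)
combine: 4πI² = 429·6/143·1/78 = 3/13
take √, sign -1: I = -0.13551395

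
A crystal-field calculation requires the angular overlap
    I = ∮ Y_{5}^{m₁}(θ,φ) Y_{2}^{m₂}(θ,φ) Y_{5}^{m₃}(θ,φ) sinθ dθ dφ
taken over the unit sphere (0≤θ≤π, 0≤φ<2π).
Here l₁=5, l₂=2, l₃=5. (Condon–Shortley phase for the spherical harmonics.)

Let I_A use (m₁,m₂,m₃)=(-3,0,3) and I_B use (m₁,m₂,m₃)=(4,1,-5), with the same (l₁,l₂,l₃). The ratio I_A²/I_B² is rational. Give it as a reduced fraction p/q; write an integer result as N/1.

1/135

l's match ⇒ only the (l;m) 3-j factors differ between A and B.
A: triangle coeff Δ(5,2,5) = 1/38610; Σ_t [0,2]: t=0:+1/161280 t=1:−1/5040 t=2:+1/5760 = -1/53760; (3j)²=1/4290 [(5 2 5; -3 0 3)], sign=-1
B: triangle coeff Δ(5,2,5) = 1/38610; Σ_t [1,1]: t=1:−1/80640 = -1/80640; (3j)²=9/286 [(5 2 5; 4 1 -5)], sign=-1
I_A²/I_B² = (1/4290)/(9/286) = 1/135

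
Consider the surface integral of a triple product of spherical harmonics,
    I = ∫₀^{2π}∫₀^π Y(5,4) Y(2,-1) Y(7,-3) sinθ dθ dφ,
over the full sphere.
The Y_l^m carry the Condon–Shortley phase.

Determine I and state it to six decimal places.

m-sum 0 ✓  L=14 even ✓  3≤7≤7 ✓
Π(2lᵢ+1) = 11×5×15 = 825
triangle coeff Δ(5,2,7) = 1/15015
Σ_t [0,0]: t=0:+1/57600 = 1/57600
(3j)²=21/715 [(5 2 7; 0 0 0)], sign=-1
Σ_t [0,0]: t=0:+1/2177280 = 1/2177280
(3j)²=8/3003 [(5 2 7; 4 -1 -3)], sign=+1
⇒ 4πI² = 120/1859
I = (-1)√(120/1859/(4π)) = -0.07167142

-0.071671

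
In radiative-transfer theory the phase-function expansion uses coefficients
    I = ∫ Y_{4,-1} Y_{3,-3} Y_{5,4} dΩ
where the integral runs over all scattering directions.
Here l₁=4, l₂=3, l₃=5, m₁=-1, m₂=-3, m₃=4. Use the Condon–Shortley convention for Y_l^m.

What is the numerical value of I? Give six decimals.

Checks pass: Σm=0; 12 even; l₃=5∈[1,7].
(2·4+1)(2·3+1)(2·5+1) = 693
Δ: 2! 6! 4! / 13! → 1/180180
sum: t=0:+1/576 t=1:−1/144 t=2:+1/576 = -1/288
3j²(4 3 5; 0 0 0) = Δ·Π!·Σ² = 20/1001  (sign +1)
sum: t=0:+1/5760 = 1/5760
3j²(4 3 5; -1 -3 4) = Δ·Π!·Σ² = 9/286  (sign -1)
combine: 4πI² = 693·20/1001·9/286 = 810/1859
take √, sign -1: I = -0.18620781

-0.186208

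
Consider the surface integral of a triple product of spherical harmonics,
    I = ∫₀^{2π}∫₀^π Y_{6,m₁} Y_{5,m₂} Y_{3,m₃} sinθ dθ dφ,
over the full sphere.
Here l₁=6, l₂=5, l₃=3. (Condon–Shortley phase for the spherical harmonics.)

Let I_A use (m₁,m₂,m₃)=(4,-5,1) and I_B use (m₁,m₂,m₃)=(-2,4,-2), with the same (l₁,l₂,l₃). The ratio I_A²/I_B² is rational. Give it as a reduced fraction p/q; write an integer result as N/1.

Same 6,5,3: normalisation and zero-m 3j drop out of the ratio.
A: Δ: 8! 4! 2! / 15! → 1/675675; sum: t=0:+1/322560 = 1/322560; 3j²(6 5 3; 4 -5 1) = Δ·Π!·Σ² = 18/1001  (sign +1)
B: Δ: 8! 4! 2! / 15! → 1/675675; sum: t=7:−1/60480 t=8:+1/967680 = -1/64512; 3j²(6 5 3; -2 4 -2) = Δ·Π!·Σ² = 15/1001  (sign +1)
I_A²/I_B² = (18/1001)/(15/1001) = 6/5

6/5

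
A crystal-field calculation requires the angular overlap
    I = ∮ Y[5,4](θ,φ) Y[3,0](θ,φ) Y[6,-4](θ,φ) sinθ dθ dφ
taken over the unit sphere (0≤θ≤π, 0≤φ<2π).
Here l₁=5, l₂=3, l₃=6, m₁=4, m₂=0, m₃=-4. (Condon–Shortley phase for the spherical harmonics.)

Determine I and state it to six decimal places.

-0.139560

Checks pass: Σm=0; 14 even; l₃=6∈[2,8].
(2·5+1)(2·3+1)(2·6+1) = 1001
Δ: 2! 8! 4! / 15! → 1/675675
sum: t=0:+1/8640 t=1:−1/2304 t=2:+1/8640 = -7/34560
3j²(5 3 6; 0 0 0) = Δ·Π!·Σ² = 7/429  (sign -1)
sum: t=0:+1/60480 t=1:−1/161280 = 1/96768
3j²(5 3 6; 4 0 -4) = Δ·Π!·Σ² = 15/1001  (sign +1)
combine: 4πI² = 1001·7/429·15/1001 = 35/143
take √, sign -1: I = -0.13956004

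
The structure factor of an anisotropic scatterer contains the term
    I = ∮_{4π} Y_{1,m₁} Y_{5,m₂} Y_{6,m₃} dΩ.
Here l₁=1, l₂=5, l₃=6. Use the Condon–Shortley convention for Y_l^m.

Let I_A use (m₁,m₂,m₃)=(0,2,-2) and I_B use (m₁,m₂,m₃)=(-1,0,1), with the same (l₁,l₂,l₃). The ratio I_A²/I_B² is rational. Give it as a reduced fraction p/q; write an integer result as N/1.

Same 1,5,6: normalisation and zero-m 3j drop out of the ratio.
A: Δ: 0! 2! 10! / 13! → 1/858; sum: t=0:+1/30240 = 1/30240; 3j²(1 5 6; 0 2 -2) = Δ·Π!·Σ² = 16/429  (sign +1)
B: Δ: 0! 2! 10! / 13! → 1/858; sum: t=0:+1/28800 = 1/28800; 3j²(1 5 6; -1 0 1) = Δ·Π!·Σ² = 7/286  (sign -1)
I_A²/I_B² = (16/429)/(7/286) = 32/21

32/21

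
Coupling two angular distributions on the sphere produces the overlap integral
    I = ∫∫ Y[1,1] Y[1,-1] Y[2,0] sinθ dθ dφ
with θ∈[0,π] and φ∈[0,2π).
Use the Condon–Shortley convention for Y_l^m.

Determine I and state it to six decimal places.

Checks pass: Σm=0; 4 even; l₃=2∈[0,2].
(2·1+1)(2·1+1)(2·2+1) = 45
Δ: 0! 2! 2! / 5! → 1/30
sum: t=0:+1/1 = 1/1
3j²(1 1 2; 0 0 0) = Δ·Π!·Σ² = 2/15  (sign +1)
sum: t=0:+1/4 = 1/4
3j²(1 1 2; 1 -1 0) = Δ·Π!·Σ² = 1/30  (sign +1)
combine: 4πI² = 45·2/15·1/30 = 1/5
take √, sign +1: I = 0.12615663

0.126157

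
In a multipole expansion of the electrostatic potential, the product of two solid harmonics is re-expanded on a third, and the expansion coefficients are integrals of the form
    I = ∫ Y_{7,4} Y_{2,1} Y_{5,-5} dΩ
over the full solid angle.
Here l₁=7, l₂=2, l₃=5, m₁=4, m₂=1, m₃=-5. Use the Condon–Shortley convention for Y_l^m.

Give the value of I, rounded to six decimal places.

m-sum 0 ✓  L=14 even ✓  5≤5≤9 ✓
Π(2lᵢ+1) = 15×5×11 = 825
triangle coeff Δ(7,2,5) = 1/15015
Σ_t [2,2]: t=2:+1/57600 = 1/57600
(3j)²=21/715 [(7 2 5; 0 0 0)], sign=-1
Σ_t [3,3]: t=3:−1/21772800 = -1/21772800
(3j)²=1/1365 [(7 2 5; 4 1 -5)], sign=-1
⇒ 4πI² = 3/169
I = (+1)√(3/169/(4π)) = 0.03758481

0.037585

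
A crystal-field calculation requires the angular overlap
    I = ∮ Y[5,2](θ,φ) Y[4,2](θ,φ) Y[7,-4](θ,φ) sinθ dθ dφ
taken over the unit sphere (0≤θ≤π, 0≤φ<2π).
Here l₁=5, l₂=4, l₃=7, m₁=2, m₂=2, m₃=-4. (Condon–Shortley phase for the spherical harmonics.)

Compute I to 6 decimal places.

0.139828

Checks pass: Σm=0; 16 even; l₃=7∈[1,9].
(2·5+1)(2·4+1)(2·7+1) = 1485
Δ: 2! 8! 6! / 17! → 1/6126120
sum: t=0:+1/69120 t=1:−1/20736 t=2:+1/69120 = -1/51840
3j²(5 4 7; 0 0 0) = Δ·Π!·Σ² = 280/21879  (sign +1)
sum: t=0:+1/1036800 t=1:−1/172800 t=2:+1/483840 = -1/362880
3j²(5 4 7; 2 2 -4) = Δ·Π!·Σ² = 20/1547  (sign +1)
combine: 4πI² = 1485·280/21879·20/1547 = 12000/48841
take √, sign +1: I = 0.13982777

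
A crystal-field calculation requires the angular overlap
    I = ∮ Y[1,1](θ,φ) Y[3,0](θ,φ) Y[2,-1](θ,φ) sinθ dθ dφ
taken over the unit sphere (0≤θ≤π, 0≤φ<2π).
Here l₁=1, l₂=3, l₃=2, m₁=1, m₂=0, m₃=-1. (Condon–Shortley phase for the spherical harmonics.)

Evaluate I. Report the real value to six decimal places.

0.143048

Rules hold: Σm=0, L=6 even, 2≤2≤4.
N = 3·7·5 = 105
Δ = 2!·0!·4!/7! = 1/105
Racah Σ t=1..1: t=1:−1/4 = -1/4
⇒ 3j(1 3 2; 0 0 0)² = 3/35, sgn -1
Racah Σ t=0..0: t=0:+1/12 = 1/12
⇒ 3j(1 3 2; 1 0 -1)² = 1/35, sgn -1
4πI² = N·(3j₀)²·(3jₘ)² = 9/35
I = +1·√(0.257143/4π) = 0.14304817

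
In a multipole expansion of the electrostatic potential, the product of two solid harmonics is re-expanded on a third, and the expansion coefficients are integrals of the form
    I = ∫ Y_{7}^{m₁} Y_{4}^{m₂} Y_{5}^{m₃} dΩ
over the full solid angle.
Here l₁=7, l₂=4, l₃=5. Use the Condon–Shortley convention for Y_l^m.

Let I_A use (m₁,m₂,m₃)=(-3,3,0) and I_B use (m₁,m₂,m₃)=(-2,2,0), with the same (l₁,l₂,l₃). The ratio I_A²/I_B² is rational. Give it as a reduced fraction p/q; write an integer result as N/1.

343/4

Same 7,4,5: normalisation and zero-m 3j drop out of the ratio.
A: Δ: 6! 8! 2! / 17! → 1/6126120; sum: t=5:−1/172800 t=6:+1/414720 = -7/2073600; 3j²(7 4 5; -3 3 0) = Δ·Π!·Σ² = 343/29172  (sign +1)
B: Δ: 6! 8! 2! / 17! → 1/6126120; sum: t=4:+1/69120 t=5:−1/69120 t=6:+1/1036800 = 1/1036800; 3j²(7 4 5; -2 2 0) = Δ·Π!·Σ² = 1/7293  (sign -1)
I_A²/I_B² = (343/29172)/(1/7293) = 343/4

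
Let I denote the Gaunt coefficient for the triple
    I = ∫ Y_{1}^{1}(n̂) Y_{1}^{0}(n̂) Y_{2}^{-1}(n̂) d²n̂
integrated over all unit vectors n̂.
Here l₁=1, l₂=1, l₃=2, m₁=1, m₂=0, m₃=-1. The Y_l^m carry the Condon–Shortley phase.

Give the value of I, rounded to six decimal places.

Checks pass: Σm=0; 4 even; l₃=2∈[0,2].
(2·1+1)(2·1+1)(2·2+1) = 45
Δ: 0! 2! 2! / 5! → 1/30
sum: t=0:+1/1 = 1/1
3j²(1 1 2; 0 0 0) = Δ·Π!·Σ² = 2/15  (sign +1)
sum: t=0:+1/2 = 1/2
3j²(1 1 2; 1 0 -1) = Δ·Π!·Σ² = 1/10  (sign -1)
combine: 4πI² = 45·2/15·1/10 = 3/5
take √, sign -1: I = -0.21850969

-0.218510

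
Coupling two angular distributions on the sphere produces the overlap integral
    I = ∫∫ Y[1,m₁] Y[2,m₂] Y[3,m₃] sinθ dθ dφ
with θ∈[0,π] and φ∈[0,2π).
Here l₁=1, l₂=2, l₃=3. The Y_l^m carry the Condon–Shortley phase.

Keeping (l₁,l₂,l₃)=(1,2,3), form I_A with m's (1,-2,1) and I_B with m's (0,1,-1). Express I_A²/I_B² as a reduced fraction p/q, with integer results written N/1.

1/8

l's match ⇒ only the (l;m) 3-j factors differ between A and B.
A: triangle coeff Δ(1,2,3) = 1/105; Σ_t [0,0]: t=0:+1/48 = 1/48; (3j)²=1/105 [(1 2 3; 1 -2 1)], sign=+1
B: triangle coeff Δ(1,2,3) = 1/105; Σ_t [0,0]: t=0:+1/6 = 1/6; (3j)²=8/105 [(1 2 3; 0 1 -1)], sign=+1
I_A²/I_B² = (1/105)/(8/105) = 1/8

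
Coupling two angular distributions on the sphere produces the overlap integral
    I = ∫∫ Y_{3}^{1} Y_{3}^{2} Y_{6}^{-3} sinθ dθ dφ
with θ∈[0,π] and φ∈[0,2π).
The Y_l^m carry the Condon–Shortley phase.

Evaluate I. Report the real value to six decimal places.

-0.230476

Checks pass: Σm=0; 12 even; l₃=6∈[0,6].
(2·3+1)(2·3+1)(2·6+1) = 637
Δ: 0! 6! 6! / 13! → 1/12012
sum: t=0:+1/1296 = 1/1296
3j²(3 3 6; 0 0 0) = Δ·Π!·Σ² = 100/3003  (sign +1)
sum: t=0:+1/5760 = 1/5760
3j²(3 3 6; 1 2 -3) = Δ·Π!·Σ² = 9/286  (sign -1)
combine: 4πI² = 637·100/3003·9/286 = 1050/1573
take √, sign -1: I = -0.23047581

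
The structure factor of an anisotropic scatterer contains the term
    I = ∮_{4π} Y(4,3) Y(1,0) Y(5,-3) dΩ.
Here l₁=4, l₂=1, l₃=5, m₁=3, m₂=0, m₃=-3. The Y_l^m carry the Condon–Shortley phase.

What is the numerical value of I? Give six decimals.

-0.196426

Rules hold: Σm=0, L=10 even, 3≤5≤5.
N = 9·3·11 = 297
Δ = 0!·8!·2!/11! = 1/495
Racah Σ t=0..0: t=0:+1/576 = 1/576
⇒ 3j(4 1 5; 0 0 0)² = 5/99, sgn -1
Racah Σ t=0..0: t=0:+1/5040 = 1/5040
⇒ 3j(4 1 5; 3 0 -3)² = 16/495, sgn +1
4πI² = N·(3j₀)²·(3jₘ)² = 16/33
I = -1·√(0.484848/4π) = -0.19642560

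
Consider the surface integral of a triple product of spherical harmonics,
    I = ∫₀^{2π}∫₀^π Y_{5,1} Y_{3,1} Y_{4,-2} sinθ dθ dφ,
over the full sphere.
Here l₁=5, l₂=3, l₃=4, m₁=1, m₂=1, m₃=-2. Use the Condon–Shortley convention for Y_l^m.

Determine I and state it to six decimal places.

m-sum 0 ✓  L=12 even ✓  2≤4≤8 ✓
Π(2lᵢ+1) = 11×7×9 = 693
triangle coeff Δ(5,3,4) = 1/180180
Σ_t [1,3]: t=1:−1/576 t=2:+1/144 t=3:−1/576 = 1/288
(3j)²=20/1001 [(5 3 4; 0 0 0)], sign=+1
Σ_t [2,4]: t=2:+1/384 t=3:−1/720 t=4:+1/34560 = 43/34560
(3j)²=1849/180180 [(5 3 4; 1 1 -2)], sign=+1
⇒ 4πI² = 1849/13013
I = (+1)√(1849/13013/(4π)) = 0.10633465

0.106335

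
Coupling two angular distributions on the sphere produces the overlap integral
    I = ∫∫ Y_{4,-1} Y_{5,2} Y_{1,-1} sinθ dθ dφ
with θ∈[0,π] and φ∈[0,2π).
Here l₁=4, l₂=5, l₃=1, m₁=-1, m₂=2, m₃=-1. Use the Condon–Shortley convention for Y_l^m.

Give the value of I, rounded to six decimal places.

0.225034

m-sum 0 ✓  L=10 even ✓  1≤1≤9 ✓
Π(2lᵢ+1) = 9×11×3 = 297
triangle coeff Δ(4,5,1) = 1/495
Σ_t [4,4]: t=4:+1/576 = 1/576
(3j)²=5/99 [(4 5 1; 0 0 0)], sign=-1
Σ_t [5,5]: t=5:−1/1440 = -1/1440
(3j)²=7/165 [(4 5 1; -1 2 -1)], sign=-1
⇒ 4πI² = 7/11
I = (+1)√(7/11/(4π)) = 0.22503380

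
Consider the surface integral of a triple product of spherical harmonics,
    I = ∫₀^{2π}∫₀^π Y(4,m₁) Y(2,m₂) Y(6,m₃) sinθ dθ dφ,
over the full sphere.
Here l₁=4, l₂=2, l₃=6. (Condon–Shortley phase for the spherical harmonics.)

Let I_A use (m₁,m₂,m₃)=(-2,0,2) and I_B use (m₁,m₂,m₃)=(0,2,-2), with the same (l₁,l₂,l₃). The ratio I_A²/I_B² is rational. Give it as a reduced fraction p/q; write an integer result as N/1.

Shared (l₁,l₂,l₃)=(4,2,6): N and (l;000)² cancel in I_A²/I_B².
A: Δ = 0!·8!·4!/13! = 1/6435; Racah Σ t=0..0: t=0:+1/5760 = 1/5760; ⇒ 3j(4 2 6; -2 0 2)² = 56/2145, sgn +1
B: Δ = 0!·8!·4!/13! = 1/6435; Racah Σ t=0..0: t=0:+1/13824 = 1/13824; ⇒ 3j(4 2 6; 0 2 -2)² = 14/1287, sgn +1
I_A²/I_B² = (56/2145)/(14/1287) = 12/5

12/5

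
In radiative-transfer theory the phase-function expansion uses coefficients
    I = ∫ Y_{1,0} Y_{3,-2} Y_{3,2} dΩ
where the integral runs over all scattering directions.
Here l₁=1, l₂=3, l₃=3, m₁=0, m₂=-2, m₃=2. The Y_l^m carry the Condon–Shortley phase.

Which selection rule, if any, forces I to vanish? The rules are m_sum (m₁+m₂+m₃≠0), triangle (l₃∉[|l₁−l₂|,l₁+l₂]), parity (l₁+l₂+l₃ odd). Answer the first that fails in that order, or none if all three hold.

azimuthal sum: 0 − 2 + 2 = 0  ✓
2 ≤ 3 ≤ 4 (triangle on l)  ✓
L = 1 + 3 + 3 = 7 (odd)  ✗

parity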